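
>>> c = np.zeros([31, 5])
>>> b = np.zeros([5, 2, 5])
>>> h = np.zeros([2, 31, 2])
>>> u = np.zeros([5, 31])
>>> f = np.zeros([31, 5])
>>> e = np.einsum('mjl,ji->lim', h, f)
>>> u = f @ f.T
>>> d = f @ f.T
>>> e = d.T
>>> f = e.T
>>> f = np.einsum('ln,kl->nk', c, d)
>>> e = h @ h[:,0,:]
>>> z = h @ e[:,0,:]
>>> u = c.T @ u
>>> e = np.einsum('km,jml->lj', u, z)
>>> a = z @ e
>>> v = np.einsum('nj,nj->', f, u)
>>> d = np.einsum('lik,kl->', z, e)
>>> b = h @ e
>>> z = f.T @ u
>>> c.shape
(31, 5)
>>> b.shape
(2, 31, 2)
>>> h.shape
(2, 31, 2)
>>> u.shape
(5, 31)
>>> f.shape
(5, 31)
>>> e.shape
(2, 2)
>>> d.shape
()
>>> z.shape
(31, 31)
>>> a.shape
(2, 31, 2)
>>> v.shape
()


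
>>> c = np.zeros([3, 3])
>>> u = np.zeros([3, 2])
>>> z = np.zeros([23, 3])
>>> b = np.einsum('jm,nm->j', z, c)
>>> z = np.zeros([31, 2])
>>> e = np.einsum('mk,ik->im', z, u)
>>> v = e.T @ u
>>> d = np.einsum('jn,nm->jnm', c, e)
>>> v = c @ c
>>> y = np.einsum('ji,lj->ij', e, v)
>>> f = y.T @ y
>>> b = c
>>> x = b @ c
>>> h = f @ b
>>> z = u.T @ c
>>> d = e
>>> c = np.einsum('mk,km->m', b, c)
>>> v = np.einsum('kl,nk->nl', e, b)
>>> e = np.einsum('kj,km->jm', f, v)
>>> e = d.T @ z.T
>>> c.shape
(3,)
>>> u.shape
(3, 2)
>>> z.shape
(2, 3)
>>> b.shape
(3, 3)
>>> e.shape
(31, 2)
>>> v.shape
(3, 31)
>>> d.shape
(3, 31)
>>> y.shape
(31, 3)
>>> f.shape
(3, 3)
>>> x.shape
(3, 3)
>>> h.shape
(3, 3)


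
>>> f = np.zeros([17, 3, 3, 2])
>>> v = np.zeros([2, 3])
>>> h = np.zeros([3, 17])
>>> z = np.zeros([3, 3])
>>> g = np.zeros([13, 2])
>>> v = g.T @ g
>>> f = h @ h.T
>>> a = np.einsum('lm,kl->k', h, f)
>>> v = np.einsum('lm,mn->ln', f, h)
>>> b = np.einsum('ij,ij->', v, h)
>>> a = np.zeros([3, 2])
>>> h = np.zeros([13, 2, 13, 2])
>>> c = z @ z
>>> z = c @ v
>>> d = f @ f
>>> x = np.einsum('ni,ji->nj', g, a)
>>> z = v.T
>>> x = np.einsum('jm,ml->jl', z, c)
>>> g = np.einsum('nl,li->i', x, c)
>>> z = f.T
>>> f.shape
(3, 3)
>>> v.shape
(3, 17)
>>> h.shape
(13, 2, 13, 2)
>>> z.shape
(3, 3)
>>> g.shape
(3,)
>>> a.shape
(3, 2)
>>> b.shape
()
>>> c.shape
(3, 3)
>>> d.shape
(3, 3)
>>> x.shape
(17, 3)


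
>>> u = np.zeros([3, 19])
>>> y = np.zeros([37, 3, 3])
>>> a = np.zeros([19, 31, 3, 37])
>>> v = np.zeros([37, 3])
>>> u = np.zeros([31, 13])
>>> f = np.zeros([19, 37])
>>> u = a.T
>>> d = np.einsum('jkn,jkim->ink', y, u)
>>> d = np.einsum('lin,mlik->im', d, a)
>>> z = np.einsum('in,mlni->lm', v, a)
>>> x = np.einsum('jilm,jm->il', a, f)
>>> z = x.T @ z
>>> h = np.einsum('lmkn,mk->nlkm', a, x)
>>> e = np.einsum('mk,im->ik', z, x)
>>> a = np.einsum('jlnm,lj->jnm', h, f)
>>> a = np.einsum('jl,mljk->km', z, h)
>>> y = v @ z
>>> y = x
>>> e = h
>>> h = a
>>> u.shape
(37, 3, 31, 19)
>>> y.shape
(31, 3)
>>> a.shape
(31, 37)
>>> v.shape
(37, 3)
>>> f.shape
(19, 37)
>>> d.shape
(3, 19)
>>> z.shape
(3, 19)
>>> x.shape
(31, 3)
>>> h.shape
(31, 37)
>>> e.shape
(37, 19, 3, 31)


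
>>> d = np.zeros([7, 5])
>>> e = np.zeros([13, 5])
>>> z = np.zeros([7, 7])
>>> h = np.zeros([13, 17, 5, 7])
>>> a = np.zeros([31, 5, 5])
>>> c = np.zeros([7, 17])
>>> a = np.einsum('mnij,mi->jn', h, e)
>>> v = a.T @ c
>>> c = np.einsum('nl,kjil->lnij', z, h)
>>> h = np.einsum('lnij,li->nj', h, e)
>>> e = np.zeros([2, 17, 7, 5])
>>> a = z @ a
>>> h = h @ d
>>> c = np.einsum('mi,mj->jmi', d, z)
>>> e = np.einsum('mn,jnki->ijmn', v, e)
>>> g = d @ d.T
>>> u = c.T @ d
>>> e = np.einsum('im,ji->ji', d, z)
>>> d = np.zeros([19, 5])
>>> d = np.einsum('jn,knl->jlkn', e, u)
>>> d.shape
(7, 5, 5, 7)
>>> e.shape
(7, 7)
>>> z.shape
(7, 7)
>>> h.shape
(17, 5)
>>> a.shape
(7, 17)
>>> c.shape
(7, 7, 5)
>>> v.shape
(17, 17)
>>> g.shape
(7, 7)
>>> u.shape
(5, 7, 5)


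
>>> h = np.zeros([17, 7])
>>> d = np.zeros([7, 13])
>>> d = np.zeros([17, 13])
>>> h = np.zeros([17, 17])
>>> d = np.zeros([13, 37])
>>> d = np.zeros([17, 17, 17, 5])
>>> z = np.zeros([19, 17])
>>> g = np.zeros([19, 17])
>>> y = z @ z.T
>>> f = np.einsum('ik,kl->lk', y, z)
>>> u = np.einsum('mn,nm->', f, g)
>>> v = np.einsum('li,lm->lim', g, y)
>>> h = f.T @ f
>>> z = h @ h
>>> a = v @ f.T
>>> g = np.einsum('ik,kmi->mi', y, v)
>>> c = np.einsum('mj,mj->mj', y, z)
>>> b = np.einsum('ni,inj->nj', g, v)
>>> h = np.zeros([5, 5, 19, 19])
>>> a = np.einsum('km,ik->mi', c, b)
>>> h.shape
(5, 5, 19, 19)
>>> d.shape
(17, 17, 17, 5)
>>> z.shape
(19, 19)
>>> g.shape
(17, 19)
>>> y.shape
(19, 19)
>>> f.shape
(17, 19)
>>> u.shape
()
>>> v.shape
(19, 17, 19)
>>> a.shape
(19, 17)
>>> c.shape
(19, 19)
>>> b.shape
(17, 19)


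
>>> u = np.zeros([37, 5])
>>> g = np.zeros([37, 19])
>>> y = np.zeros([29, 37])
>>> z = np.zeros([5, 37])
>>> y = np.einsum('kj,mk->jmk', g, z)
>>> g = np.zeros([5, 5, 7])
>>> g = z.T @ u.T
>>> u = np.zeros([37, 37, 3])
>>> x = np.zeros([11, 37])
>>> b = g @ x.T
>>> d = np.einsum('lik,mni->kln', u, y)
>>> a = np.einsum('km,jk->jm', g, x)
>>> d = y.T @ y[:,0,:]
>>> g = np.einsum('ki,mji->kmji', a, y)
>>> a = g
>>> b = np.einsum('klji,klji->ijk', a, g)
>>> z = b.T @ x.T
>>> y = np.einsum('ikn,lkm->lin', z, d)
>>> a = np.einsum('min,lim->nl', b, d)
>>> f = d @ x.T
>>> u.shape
(37, 37, 3)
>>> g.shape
(11, 19, 5, 37)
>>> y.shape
(37, 11, 11)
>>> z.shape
(11, 5, 11)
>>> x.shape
(11, 37)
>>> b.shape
(37, 5, 11)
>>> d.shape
(37, 5, 37)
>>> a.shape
(11, 37)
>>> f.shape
(37, 5, 11)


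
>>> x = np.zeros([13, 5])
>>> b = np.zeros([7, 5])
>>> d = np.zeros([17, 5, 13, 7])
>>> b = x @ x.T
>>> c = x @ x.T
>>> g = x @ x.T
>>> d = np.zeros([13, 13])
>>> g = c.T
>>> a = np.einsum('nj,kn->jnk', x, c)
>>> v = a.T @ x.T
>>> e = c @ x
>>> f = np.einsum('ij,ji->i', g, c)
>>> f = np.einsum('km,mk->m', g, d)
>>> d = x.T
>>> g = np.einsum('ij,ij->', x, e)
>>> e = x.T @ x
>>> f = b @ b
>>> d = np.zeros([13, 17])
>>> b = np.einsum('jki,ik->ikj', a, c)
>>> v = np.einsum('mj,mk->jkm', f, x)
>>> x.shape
(13, 5)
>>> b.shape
(13, 13, 5)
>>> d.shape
(13, 17)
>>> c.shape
(13, 13)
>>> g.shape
()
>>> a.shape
(5, 13, 13)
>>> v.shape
(13, 5, 13)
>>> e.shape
(5, 5)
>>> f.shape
(13, 13)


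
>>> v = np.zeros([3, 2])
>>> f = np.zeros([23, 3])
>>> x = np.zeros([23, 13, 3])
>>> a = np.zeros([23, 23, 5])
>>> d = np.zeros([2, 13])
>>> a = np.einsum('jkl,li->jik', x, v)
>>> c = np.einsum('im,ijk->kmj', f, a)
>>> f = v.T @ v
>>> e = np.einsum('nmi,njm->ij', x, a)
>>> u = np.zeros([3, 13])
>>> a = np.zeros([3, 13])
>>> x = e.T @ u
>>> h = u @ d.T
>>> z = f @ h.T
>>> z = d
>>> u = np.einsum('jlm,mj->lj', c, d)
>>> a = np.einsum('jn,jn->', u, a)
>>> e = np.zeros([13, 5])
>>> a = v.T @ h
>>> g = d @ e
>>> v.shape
(3, 2)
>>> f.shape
(2, 2)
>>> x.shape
(2, 13)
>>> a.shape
(2, 2)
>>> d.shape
(2, 13)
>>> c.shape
(13, 3, 2)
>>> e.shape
(13, 5)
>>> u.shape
(3, 13)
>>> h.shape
(3, 2)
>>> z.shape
(2, 13)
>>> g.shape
(2, 5)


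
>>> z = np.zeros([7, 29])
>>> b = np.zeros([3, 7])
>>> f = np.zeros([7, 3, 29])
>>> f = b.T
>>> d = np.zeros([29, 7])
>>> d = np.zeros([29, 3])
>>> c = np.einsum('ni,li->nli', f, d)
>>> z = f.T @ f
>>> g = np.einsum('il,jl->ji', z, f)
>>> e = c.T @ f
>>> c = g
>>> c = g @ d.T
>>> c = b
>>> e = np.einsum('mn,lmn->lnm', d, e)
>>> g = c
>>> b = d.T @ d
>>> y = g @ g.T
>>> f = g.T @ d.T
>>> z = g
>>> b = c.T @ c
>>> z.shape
(3, 7)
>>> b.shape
(7, 7)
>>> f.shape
(7, 29)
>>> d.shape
(29, 3)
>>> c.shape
(3, 7)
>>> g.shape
(3, 7)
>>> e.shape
(3, 3, 29)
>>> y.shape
(3, 3)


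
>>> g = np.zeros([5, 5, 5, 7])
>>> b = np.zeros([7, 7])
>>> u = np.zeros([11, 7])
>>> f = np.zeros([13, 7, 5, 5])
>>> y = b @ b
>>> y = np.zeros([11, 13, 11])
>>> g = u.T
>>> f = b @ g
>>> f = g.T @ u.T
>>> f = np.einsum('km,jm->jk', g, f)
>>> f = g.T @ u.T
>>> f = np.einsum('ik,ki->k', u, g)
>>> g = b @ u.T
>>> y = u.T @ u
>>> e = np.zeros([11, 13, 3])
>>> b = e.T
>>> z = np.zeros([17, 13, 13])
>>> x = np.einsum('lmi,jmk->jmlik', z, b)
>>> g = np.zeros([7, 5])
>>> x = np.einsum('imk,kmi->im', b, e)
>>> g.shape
(7, 5)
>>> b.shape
(3, 13, 11)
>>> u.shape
(11, 7)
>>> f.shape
(7,)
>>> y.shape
(7, 7)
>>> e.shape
(11, 13, 3)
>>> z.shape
(17, 13, 13)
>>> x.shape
(3, 13)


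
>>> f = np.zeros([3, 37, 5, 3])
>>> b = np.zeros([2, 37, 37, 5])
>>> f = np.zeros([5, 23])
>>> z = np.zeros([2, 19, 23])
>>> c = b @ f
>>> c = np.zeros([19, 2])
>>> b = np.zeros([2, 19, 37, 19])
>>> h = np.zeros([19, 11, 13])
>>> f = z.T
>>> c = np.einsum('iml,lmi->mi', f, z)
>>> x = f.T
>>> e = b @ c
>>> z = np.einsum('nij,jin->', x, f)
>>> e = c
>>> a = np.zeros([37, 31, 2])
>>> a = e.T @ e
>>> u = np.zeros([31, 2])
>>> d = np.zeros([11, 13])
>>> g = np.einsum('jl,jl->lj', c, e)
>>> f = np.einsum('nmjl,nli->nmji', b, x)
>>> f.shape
(2, 19, 37, 23)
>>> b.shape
(2, 19, 37, 19)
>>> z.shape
()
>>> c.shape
(19, 23)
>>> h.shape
(19, 11, 13)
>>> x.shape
(2, 19, 23)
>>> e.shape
(19, 23)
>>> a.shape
(23, 23)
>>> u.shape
(31, 2)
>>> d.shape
(11, 13)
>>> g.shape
(23, 19)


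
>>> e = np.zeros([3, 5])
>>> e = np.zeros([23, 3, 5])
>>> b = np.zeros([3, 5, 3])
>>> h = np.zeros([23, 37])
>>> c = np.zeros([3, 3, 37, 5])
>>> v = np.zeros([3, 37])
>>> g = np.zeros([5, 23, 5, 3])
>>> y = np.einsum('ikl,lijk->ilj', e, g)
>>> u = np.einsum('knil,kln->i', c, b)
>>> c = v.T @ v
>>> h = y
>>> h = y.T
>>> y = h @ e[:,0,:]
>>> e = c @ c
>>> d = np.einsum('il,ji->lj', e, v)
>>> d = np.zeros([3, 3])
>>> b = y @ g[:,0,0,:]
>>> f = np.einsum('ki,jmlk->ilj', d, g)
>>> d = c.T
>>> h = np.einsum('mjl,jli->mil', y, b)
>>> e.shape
(37, 37)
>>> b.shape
(5, 5, 3)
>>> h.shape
(5, 3, 5)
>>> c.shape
(37, 37)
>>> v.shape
(3, 37)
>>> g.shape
(5, 23, 5, 3)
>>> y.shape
(5, 5, 5)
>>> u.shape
(37,)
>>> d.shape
(37, 37)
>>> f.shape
(3, 5, 5)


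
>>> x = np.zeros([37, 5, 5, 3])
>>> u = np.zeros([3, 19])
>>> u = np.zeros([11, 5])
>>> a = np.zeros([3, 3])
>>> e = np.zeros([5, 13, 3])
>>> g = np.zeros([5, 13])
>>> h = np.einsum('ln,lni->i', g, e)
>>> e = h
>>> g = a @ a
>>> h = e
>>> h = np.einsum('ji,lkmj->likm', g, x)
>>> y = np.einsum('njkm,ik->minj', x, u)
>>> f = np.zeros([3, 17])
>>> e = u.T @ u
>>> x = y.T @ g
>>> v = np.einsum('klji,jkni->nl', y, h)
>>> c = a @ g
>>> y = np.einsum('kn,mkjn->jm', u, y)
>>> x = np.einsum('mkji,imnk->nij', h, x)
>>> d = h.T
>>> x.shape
(11, 5, 5)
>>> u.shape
(11, 5)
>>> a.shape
(3, 3)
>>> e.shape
(5, 5)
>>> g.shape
(3, 3)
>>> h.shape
(37, 3, 5, 5)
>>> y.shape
(37, 3)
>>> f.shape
(3, 17)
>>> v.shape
(5, 11)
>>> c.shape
(3, 3)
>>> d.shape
(5, 5, 3, 37)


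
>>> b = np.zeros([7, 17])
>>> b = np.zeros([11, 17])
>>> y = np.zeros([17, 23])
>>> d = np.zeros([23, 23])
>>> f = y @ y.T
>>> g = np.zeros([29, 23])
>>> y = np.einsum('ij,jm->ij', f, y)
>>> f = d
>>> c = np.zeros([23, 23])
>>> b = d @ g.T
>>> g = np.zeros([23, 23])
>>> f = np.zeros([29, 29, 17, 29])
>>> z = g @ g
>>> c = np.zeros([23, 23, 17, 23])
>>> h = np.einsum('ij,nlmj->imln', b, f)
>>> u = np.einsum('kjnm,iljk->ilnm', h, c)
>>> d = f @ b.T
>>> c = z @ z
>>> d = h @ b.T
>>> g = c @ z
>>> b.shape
(23, 29)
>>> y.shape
(17, 17)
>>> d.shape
(23, 17, 29, 23)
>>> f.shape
(29, 29, 17, 29)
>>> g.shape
(23, 23)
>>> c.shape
(23, 23)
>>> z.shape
(23, 23)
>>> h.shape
(23, 17, 29, 29)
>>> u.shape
(23, 23, 29, 29)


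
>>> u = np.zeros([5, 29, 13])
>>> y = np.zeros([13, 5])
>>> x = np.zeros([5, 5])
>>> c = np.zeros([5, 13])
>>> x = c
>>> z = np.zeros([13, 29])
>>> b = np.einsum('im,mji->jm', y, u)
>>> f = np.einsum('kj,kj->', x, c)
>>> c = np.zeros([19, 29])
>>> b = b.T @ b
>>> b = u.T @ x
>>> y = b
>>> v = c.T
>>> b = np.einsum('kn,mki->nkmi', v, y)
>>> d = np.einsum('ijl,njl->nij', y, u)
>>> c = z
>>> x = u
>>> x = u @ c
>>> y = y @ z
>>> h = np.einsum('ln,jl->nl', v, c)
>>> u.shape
(5, 29, 13)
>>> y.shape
(13, 29, 29)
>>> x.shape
(5, 29, 29)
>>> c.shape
(13, 29)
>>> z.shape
(13, 29)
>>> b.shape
(19, 29, 13, 13)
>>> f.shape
()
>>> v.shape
(29, 19)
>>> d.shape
(5, 13, 29)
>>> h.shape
(19, 29)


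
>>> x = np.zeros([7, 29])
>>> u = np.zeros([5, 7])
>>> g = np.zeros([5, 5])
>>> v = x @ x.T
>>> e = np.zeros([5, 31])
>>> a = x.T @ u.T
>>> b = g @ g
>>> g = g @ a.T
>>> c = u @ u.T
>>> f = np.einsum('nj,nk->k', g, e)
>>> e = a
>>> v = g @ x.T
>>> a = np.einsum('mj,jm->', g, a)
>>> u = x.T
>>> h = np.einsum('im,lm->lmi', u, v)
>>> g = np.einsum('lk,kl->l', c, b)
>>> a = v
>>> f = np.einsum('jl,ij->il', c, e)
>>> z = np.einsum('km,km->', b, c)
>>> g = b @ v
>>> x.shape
(7, 29)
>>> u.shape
(29, 7)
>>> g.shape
(5, 7)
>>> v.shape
(5, 7)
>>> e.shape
(29, 5)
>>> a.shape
(5, 7)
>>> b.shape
(5, 5)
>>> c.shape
(5, 5)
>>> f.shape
(29, 5)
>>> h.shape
(5, 7, 29)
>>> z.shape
()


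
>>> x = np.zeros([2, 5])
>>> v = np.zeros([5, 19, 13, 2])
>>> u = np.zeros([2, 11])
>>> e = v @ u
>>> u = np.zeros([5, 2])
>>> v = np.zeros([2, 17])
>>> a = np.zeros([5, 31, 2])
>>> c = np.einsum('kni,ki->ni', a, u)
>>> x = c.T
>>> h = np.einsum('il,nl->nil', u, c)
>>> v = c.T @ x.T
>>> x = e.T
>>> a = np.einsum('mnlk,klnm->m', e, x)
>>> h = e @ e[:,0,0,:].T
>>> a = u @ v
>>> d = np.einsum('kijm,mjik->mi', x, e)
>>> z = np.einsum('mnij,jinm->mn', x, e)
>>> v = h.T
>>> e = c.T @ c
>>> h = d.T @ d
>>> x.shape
(11, 13, 19, 5)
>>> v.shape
(5, 13, 19, 5)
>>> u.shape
(5, 2)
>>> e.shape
(2, 2)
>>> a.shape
(5, 2)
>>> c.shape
(31, 2)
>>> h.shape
(13, 13)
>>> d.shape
(5, 13)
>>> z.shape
(11, 13)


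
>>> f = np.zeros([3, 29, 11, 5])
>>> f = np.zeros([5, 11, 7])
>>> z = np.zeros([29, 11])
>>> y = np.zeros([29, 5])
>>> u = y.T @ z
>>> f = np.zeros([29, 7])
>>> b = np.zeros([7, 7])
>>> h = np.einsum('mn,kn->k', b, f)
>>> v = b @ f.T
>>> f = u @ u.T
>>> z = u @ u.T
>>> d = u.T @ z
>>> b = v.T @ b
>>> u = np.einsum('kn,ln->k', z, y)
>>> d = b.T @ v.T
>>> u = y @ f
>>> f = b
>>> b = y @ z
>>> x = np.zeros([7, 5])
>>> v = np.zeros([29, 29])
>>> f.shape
(29, 7)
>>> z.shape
(5, 5)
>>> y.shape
(29, 5)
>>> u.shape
(29, 5)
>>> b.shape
(29, 5)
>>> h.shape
(29,)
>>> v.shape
(29, 29)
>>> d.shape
(7, 7)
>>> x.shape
(7, 5)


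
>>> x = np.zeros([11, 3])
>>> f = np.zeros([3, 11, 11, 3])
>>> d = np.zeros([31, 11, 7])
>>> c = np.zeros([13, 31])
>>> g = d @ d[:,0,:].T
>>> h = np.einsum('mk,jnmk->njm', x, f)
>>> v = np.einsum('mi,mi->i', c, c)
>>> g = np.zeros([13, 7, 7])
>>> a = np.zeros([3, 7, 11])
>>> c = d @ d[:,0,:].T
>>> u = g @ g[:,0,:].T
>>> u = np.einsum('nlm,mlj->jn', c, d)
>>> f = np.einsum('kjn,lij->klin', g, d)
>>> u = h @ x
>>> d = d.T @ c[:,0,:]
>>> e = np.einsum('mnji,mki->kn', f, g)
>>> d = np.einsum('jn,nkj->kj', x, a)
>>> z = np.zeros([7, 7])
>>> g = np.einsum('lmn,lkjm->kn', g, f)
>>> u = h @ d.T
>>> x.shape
(11, 3)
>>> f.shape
(13, 31, 11, 7)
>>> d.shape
(7, 11)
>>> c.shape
(31, 11, 31)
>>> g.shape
(31, 7)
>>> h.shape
(11, 3, 11)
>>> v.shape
(31,)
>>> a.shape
(3, 7, 11)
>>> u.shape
(11, 3, 7)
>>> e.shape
(7, 31)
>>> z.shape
(7, 7)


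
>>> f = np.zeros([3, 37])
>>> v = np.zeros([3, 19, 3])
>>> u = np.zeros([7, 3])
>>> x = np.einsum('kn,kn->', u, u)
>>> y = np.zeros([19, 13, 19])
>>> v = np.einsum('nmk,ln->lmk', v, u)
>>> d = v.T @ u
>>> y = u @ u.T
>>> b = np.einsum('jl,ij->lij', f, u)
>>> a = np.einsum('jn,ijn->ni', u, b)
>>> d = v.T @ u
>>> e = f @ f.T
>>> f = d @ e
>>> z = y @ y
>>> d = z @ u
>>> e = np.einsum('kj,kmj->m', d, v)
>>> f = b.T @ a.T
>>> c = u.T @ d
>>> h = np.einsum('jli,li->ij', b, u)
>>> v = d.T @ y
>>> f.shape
(3, 7, 3)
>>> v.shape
(3, 7)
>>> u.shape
(7, 3)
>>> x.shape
()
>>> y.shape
(7, 7)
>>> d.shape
(7, 3)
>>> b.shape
(37, 7, 3)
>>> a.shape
(3, 37)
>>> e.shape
(19,)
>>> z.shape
(7, 7)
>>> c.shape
(3, 3)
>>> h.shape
(3, 37)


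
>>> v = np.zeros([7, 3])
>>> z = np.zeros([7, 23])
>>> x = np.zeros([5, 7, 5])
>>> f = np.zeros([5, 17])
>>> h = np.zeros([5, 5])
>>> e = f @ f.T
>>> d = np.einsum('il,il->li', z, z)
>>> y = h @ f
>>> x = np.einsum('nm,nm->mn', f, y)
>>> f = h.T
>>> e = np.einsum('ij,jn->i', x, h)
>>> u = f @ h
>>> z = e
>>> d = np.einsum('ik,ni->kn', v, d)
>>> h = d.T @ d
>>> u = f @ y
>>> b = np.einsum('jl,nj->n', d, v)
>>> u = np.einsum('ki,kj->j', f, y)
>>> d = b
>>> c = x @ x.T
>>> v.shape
(7, 3)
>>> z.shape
(17,)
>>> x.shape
(17, 5)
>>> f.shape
(5, 5)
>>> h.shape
(23, 23)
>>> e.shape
(17,)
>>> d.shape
(7,)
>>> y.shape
(5, 17)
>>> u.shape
(17,)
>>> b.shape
(7,)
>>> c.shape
(17, 17)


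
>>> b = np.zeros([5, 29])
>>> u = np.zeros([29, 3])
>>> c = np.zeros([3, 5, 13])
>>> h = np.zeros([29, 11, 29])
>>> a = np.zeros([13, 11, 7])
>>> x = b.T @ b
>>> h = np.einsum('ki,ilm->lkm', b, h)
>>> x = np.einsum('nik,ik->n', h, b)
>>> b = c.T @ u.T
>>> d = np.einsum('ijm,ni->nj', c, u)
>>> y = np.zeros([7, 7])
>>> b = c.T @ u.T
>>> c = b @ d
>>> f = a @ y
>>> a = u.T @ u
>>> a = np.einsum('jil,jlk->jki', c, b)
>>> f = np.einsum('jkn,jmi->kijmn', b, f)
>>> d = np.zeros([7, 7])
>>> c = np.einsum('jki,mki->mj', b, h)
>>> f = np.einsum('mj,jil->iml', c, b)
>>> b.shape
(13, 5, 29)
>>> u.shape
(29, 3)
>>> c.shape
(11, 13)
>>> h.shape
(11, 5, 29)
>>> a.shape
(13, 29, 5)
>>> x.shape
(11,)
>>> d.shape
(7, 7)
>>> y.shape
(7, 7)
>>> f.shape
(5, 11, 29)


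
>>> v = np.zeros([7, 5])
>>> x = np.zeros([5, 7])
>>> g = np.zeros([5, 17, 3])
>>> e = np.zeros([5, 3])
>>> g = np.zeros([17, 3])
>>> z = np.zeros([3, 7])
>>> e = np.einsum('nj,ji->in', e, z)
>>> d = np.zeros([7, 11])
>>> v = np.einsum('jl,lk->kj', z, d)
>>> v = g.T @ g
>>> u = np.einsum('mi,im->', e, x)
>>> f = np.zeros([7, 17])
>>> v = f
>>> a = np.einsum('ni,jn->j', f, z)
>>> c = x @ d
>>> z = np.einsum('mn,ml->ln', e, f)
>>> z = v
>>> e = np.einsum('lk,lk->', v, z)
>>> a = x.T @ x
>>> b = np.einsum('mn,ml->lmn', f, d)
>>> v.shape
(7, 17)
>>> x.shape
(5, 7)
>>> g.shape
(17, 3)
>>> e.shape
()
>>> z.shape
(7, 17)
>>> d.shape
(7, 11)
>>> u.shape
()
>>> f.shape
(7, 17)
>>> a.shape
(7, 7)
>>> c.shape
(5, 11)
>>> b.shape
(11, 7, 17)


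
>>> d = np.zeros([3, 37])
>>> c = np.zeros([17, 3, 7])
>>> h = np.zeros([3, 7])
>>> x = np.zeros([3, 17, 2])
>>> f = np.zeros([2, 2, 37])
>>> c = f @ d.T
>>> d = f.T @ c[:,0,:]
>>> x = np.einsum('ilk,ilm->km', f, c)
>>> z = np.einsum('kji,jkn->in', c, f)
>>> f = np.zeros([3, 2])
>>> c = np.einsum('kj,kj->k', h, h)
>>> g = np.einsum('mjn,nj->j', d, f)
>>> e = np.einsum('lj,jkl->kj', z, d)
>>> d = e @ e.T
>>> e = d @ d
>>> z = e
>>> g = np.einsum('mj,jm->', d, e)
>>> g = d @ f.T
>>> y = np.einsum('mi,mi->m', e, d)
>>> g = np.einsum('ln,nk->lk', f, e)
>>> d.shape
(2, 2)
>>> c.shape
(3,)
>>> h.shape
(3, 7)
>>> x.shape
(37, 3)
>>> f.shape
(3, 2)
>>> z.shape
(2, 2)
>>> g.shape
(3, 2)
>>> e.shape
(2, 2)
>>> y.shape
(2,)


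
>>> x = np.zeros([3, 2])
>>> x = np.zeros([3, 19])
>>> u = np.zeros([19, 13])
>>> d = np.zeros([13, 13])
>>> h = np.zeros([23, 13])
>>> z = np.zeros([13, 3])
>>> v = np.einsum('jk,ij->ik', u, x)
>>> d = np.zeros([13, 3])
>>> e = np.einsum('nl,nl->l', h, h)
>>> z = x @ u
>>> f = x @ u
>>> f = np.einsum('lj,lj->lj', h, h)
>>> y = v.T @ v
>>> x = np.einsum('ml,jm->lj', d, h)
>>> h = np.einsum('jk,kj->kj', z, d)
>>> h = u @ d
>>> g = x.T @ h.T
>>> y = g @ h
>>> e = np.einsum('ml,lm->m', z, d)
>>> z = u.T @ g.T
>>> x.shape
(3, 23)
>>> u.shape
(19, 13)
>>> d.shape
(13, 3)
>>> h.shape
(19, 3)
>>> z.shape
(13, 23)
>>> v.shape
(3, 13)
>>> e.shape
(3,)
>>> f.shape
(23, 13)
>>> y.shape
(23, 3)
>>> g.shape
(23, 19)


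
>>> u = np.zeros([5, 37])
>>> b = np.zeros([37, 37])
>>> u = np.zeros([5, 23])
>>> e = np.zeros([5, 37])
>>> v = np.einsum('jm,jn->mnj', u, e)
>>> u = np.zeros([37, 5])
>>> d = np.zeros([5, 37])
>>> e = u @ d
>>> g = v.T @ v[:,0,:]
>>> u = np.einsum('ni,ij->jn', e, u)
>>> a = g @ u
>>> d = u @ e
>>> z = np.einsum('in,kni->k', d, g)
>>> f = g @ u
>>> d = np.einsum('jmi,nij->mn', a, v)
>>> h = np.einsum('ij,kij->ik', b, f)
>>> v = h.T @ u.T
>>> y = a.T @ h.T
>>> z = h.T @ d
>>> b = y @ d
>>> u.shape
(5, 37)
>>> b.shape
(37, 37, 23)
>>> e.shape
(37, 37)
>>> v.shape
(5, 5)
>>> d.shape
(37, 23)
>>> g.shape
(5, 37, 5)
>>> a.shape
(5, 37, 37)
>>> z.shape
(5, 23)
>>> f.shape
(5, 37, 37)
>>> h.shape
(37, 5)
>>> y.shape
(37, 37, 37)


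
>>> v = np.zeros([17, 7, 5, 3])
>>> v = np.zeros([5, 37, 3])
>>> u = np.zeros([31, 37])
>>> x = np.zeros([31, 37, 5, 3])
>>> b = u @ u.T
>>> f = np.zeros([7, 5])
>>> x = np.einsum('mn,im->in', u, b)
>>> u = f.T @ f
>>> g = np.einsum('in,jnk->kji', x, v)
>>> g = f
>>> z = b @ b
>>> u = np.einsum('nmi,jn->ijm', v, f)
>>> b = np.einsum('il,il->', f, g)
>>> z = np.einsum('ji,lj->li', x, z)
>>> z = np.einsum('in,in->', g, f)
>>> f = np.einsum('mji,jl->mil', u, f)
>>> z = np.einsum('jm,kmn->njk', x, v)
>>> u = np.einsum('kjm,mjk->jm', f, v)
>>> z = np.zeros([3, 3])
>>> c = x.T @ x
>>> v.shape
(5, 37, 3)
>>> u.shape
(37, 5)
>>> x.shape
(31, 37)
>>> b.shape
()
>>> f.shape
(3, 37, 5)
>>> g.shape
(7, 5)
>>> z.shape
(3, 3)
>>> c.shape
(37, 37)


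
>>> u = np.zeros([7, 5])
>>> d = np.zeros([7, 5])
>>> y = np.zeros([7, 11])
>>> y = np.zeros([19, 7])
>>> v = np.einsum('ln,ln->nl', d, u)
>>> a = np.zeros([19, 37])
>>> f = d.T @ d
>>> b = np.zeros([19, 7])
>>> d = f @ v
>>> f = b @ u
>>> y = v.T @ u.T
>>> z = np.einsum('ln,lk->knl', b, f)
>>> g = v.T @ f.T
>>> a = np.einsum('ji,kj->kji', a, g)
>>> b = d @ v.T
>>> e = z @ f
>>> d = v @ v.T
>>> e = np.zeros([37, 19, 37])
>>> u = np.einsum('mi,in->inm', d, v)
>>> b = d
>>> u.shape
(5, 7, 5)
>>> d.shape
(5, 5)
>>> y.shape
(7, 7)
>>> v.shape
(5, 7)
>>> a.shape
(7, 19, 37)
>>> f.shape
(19, 5)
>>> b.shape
(5, 5)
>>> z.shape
(5, 7, 19)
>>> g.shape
(7, 19)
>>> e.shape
(37, 19, 37)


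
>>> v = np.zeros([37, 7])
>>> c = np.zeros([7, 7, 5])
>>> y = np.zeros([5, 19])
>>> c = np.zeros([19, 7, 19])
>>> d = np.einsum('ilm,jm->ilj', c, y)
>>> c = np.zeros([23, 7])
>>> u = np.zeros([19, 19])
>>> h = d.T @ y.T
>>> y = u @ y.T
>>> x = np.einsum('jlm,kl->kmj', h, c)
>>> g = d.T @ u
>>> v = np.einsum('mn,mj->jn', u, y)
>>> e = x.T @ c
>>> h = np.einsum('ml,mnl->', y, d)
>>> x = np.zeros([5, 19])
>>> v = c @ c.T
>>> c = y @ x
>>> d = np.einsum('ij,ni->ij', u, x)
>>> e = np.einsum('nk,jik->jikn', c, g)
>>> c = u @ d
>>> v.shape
(23, 23)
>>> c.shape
(19, 19)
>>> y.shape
(19, 5)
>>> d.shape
(19, 19)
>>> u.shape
(19, 19)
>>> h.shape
()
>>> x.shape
(5, 19)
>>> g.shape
(5, 7, 19)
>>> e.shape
(5, 7, 19, 19)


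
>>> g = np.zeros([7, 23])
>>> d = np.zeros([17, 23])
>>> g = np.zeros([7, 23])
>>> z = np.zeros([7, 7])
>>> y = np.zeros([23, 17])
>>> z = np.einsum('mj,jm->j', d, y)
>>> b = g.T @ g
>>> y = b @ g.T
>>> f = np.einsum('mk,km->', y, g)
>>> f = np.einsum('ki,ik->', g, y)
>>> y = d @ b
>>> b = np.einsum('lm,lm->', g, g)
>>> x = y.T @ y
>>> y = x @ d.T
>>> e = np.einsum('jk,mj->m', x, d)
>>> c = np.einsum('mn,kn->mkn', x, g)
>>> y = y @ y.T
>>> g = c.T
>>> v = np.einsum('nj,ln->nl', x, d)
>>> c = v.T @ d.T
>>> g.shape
(23, 7, 23)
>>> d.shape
(17, 23)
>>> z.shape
(23,)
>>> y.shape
(23, 23)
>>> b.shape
()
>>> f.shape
()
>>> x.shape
(23, 23)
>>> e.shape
(17,)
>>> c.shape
(17, 17)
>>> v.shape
(23, 17)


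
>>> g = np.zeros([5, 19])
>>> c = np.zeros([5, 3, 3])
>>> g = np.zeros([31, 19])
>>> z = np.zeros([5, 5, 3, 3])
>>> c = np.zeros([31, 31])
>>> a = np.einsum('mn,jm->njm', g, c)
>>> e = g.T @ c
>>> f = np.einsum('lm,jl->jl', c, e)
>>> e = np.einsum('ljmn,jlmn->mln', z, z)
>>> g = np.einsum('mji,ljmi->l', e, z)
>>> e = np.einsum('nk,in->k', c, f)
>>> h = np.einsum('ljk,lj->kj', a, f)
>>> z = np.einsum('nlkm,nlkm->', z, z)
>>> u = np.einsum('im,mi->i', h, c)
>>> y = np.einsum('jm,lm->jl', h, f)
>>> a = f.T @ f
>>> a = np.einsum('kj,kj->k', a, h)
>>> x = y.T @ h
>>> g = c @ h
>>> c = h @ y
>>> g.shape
(31, 31)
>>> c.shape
(31, 19)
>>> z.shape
()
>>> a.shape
(31,)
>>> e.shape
(31,)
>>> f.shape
(19, 31)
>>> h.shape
(31, 31)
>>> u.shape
(31,)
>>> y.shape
(31, 19)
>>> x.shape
(19, 31)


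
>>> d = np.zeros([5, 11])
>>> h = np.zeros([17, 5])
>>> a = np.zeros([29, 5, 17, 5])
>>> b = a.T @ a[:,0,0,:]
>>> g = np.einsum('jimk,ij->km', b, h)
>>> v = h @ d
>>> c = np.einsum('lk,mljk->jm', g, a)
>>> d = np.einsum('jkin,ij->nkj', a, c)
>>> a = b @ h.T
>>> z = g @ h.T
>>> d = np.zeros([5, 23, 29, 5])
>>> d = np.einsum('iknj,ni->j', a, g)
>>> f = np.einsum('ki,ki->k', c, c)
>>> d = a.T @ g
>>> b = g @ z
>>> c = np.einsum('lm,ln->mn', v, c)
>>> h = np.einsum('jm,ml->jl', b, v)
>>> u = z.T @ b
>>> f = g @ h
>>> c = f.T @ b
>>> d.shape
(17, 5, 17, 5)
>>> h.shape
(5, 11)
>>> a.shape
(5, 17, 5, 17)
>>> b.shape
(5, 17)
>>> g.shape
(5, 5)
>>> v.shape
(17, 11)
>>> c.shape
(11, 17)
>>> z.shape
(5, 17)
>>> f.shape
(5, 11)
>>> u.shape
(17, 17)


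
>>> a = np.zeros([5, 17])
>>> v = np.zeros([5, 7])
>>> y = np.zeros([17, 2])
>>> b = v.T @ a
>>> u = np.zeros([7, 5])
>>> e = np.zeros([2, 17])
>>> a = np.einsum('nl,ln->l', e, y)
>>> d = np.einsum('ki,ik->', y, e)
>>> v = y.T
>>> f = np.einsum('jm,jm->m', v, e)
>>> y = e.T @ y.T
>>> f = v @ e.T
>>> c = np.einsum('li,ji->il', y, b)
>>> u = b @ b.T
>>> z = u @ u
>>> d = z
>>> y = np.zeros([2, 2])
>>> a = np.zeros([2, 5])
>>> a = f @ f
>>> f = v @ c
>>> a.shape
(2, 2)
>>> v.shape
(2, 17)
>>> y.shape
(2, 2)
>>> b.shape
(7, 17)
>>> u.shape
(7, 7)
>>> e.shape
(2, 17)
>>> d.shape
(7, 7)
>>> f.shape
(2, 17)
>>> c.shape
(17, 17)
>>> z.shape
(7, 7)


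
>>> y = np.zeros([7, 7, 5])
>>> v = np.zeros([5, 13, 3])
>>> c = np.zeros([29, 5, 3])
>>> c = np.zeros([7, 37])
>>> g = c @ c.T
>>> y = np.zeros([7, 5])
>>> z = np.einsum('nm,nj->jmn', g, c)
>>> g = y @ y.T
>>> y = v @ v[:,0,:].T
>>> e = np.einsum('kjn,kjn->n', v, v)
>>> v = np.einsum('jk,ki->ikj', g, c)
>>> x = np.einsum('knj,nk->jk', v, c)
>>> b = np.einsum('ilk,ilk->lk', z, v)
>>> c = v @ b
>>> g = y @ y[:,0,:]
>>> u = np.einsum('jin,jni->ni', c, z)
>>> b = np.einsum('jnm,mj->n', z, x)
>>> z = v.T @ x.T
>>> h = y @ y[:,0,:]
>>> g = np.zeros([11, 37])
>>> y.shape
(5, 13, 5)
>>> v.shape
(37, 7, 7)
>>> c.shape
(37, 7, 7)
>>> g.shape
(11, 37)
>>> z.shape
(7, 7, 7)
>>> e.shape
(3,)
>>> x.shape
(7, 37)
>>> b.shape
(7,)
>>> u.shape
(7, 7)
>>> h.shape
(5, 13, 5)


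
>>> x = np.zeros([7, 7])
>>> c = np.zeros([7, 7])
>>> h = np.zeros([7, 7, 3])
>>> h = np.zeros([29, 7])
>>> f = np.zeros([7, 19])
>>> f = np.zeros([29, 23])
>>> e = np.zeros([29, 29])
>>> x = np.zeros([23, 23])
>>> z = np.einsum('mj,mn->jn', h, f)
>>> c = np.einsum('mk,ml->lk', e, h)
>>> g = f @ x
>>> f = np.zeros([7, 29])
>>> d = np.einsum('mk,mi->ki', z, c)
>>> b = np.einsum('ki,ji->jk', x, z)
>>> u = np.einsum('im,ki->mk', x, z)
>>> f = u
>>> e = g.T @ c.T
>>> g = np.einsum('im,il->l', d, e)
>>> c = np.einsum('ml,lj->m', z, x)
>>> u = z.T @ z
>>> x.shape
(23, 23)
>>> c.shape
(7,)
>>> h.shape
(29, 7)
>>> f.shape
(23, 7)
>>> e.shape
(23, 7)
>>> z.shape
(7, 23)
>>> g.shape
(7,)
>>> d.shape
(23, 29)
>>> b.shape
(7, 23)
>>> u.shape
(23, 23)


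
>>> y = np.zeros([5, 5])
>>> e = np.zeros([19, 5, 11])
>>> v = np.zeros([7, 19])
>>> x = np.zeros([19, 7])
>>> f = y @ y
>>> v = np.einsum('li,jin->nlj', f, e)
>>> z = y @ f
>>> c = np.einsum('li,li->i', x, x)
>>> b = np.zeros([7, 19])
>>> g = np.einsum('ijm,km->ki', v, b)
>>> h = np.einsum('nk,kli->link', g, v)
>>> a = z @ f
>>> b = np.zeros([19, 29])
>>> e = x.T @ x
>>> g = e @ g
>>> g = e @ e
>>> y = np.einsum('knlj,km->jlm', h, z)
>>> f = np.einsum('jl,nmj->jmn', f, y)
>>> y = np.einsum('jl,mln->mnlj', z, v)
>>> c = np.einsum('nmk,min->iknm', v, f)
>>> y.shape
(11, 19, 5, 5)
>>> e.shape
(7, 7)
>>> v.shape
(11, 5, 19)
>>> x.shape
(19, 7)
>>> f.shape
(5, 7, 11)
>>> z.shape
(5, 5)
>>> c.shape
(7, 19, 11, 5)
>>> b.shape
(19, 29)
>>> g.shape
(7, 7)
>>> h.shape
(5, 19, 7, 11)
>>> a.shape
(5, 5)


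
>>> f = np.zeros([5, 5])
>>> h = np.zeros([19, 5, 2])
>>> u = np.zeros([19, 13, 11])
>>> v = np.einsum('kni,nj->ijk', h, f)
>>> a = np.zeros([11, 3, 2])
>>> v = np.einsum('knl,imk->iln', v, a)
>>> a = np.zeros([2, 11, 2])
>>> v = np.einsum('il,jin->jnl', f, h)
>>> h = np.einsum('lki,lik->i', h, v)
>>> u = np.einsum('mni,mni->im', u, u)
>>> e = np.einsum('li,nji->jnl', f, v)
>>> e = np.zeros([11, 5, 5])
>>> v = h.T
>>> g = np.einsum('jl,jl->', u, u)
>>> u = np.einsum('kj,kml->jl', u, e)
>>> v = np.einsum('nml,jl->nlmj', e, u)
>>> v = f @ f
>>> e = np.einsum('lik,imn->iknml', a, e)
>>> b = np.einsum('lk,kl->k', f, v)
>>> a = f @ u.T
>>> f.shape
(5, 5)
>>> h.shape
(2,)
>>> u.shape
(19, 5)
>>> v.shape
(5, 5)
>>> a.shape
(5, 19)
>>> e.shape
(11, 2, 5, 5, 2)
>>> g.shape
()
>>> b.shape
(5,)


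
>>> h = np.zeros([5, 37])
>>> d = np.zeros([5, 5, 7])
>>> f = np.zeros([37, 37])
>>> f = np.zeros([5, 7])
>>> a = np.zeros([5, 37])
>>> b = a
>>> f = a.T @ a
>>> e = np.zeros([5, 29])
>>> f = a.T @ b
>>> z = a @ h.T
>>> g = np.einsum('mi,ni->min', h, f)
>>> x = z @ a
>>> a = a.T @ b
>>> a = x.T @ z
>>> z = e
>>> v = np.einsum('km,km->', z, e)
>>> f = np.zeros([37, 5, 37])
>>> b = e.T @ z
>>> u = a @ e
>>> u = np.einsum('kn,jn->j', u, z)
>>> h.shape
(5, 37)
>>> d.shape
(5, 5, 7)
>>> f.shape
(37, 5, 37)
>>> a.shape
(37, 5)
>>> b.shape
(29, 29)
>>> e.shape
(5, 29)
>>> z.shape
(5, 29)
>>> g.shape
(5, 37, 37)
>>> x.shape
(5, 37)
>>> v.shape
()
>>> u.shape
(5,)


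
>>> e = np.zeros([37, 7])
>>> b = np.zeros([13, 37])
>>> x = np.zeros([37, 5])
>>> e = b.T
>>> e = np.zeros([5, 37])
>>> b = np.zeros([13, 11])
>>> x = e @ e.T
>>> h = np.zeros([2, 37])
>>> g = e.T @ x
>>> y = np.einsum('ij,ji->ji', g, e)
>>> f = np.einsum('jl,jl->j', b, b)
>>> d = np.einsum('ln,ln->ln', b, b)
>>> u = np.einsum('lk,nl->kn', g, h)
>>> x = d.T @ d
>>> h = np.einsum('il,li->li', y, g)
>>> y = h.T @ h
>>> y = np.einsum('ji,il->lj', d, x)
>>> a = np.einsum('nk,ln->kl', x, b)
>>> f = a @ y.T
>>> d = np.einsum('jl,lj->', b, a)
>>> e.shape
(5, 37)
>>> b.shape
(13, 11)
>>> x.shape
(11, 11)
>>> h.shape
(37, 5)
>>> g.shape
(37, 5)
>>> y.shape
(11, 13)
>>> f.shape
(11, 11)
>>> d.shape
()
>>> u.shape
(5, 2)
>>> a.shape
(11, 13)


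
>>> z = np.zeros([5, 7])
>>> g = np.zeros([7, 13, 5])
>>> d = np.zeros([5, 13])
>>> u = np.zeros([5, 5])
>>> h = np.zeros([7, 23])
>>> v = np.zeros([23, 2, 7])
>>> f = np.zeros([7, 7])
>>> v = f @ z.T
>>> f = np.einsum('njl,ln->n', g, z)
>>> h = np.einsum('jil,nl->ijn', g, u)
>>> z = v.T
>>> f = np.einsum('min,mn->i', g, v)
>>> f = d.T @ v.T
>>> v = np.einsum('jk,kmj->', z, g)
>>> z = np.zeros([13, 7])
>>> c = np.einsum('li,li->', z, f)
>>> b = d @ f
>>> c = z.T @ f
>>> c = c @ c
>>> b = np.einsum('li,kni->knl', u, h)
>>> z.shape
(13, 7)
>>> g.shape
(7, 13, 5)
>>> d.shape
(5, 13)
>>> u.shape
(5, 5)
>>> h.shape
(13, 7, 5)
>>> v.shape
()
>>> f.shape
(13, 7)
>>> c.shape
(7, 7)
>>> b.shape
(13, 7, 5)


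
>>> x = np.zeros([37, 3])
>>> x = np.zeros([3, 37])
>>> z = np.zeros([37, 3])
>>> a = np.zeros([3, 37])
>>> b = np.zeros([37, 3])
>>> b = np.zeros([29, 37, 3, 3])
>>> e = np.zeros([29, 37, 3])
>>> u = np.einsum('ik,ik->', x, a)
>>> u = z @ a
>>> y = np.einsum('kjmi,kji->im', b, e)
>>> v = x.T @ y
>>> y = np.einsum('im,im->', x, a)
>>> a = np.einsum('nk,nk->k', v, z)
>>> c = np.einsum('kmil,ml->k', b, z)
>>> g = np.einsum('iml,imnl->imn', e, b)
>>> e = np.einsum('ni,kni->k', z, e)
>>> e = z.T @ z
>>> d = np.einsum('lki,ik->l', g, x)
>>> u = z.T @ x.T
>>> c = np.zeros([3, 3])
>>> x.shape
(3, 37)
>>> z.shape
(37, 3)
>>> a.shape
(3,)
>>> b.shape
(29, 37, 3, 3)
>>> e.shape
(3, 3)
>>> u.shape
(3, 3)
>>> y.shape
()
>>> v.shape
(37, 3)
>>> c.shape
(3, 3)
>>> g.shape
(29, 37, 3)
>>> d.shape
(29,)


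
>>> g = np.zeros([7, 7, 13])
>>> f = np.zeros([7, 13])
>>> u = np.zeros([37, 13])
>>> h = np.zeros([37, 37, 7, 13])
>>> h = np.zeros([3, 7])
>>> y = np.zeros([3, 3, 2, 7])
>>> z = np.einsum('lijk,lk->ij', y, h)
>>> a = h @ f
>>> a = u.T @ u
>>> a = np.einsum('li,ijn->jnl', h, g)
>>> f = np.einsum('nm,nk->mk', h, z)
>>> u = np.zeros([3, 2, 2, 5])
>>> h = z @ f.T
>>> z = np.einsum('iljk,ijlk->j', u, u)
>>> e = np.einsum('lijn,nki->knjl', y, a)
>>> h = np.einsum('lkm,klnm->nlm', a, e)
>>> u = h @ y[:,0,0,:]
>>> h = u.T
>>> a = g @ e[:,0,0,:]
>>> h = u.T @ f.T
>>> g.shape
(7, 7, 13)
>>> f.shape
(7, 2)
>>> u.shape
(2, 7, 7)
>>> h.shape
(7, 7, 7)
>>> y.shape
(3, 3, 2, 7)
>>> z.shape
(2,)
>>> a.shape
(7, 7, 3)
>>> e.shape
(13, 7, 2, 3)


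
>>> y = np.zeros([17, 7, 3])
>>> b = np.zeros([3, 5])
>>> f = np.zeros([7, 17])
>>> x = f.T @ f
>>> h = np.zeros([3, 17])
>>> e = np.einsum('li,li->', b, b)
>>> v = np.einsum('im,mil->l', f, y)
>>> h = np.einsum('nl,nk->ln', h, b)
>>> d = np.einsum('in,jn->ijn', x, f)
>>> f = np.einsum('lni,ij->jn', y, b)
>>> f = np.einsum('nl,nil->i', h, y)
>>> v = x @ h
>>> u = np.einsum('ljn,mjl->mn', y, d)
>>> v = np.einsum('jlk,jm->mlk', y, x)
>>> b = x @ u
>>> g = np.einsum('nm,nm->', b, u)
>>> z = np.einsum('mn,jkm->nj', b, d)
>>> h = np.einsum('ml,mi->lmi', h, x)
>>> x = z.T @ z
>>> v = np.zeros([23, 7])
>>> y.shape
(17, 7, 3)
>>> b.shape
(17, 3)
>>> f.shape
(7,)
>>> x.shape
(17, 17)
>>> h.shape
(3, 17, 17)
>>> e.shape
()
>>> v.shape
(23, 7)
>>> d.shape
(17, 7, 17)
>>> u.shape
(17, 3)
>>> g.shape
()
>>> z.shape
(3, 17)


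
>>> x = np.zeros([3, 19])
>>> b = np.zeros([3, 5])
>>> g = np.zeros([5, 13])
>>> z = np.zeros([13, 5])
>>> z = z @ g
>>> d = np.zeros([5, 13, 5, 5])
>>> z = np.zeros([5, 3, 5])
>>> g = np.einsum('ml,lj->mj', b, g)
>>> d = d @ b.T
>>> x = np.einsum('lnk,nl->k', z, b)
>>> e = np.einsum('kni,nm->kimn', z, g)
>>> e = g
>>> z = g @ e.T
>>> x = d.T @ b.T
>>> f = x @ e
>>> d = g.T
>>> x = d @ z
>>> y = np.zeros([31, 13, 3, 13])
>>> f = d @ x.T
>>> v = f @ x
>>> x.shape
(13, 3)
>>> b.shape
(3, 5)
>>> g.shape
(3, 13)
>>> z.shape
(3, 3)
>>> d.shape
(13, 3)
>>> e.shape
(3, 13)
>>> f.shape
(13, 13)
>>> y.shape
(31, 13, 3, 13)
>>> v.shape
(13, 3)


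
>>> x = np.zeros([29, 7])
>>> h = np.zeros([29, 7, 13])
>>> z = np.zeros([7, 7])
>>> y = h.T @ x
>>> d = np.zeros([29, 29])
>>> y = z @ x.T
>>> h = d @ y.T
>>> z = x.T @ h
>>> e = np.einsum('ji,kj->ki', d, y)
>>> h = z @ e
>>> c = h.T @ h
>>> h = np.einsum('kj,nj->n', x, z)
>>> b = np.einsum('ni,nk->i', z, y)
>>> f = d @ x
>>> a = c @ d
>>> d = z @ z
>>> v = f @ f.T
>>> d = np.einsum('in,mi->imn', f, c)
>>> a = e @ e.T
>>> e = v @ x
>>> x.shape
(29, 7)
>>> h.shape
(7,)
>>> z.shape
(7, 7)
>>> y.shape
(7, 29)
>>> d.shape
(29, 29, 7)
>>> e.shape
(29, 7)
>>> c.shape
(29, 29)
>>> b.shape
(7,)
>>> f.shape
(29, 7)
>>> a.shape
(7, 7)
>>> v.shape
(29, 29)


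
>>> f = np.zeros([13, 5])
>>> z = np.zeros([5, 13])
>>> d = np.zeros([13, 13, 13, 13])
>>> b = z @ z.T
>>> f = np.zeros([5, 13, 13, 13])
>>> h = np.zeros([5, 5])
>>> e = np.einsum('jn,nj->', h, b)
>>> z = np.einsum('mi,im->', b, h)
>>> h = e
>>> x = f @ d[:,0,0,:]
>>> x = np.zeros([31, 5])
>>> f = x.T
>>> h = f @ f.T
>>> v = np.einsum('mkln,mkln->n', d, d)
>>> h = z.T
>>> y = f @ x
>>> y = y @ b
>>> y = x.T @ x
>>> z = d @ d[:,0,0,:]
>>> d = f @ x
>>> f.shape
(5, 31)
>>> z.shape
(13, 13, 13, 13)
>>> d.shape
(5, 5)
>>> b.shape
(5, 5)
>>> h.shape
()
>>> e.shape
()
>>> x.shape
(31, 5)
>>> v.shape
(13,)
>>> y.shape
(5, 5)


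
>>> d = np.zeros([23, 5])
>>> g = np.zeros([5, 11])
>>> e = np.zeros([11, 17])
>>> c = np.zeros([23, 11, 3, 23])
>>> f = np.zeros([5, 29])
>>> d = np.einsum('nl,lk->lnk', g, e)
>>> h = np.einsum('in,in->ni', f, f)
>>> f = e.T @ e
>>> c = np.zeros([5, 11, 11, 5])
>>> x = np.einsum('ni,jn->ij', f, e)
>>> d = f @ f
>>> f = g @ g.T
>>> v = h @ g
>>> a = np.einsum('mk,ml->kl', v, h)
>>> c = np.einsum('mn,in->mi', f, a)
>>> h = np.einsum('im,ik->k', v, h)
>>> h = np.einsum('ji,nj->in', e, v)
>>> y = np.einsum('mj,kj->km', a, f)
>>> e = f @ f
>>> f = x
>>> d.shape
(17, 17)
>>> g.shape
(5, 11)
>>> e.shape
(5, 5)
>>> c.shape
(5, 11)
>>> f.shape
(17, 11)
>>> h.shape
(17, 29)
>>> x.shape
(17, 11)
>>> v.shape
(29, 11)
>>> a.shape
(11, 5)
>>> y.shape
(5, 11)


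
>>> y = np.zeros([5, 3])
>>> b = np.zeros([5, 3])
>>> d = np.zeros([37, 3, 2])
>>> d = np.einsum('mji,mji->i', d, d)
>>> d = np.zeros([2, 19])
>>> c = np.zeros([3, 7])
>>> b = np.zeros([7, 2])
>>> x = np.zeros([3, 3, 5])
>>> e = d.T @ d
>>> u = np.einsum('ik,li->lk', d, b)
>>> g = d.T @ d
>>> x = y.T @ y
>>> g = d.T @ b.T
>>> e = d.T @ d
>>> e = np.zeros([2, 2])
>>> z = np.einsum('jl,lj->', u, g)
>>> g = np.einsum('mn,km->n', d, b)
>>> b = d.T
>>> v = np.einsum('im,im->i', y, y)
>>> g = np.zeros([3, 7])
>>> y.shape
(5, 3)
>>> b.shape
(19, 2)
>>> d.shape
(2, 19)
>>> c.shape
(3, 7)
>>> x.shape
(3, 3)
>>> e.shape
(2, 2)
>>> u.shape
(7, 19)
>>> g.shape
(3, 7)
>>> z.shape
()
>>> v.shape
(5,)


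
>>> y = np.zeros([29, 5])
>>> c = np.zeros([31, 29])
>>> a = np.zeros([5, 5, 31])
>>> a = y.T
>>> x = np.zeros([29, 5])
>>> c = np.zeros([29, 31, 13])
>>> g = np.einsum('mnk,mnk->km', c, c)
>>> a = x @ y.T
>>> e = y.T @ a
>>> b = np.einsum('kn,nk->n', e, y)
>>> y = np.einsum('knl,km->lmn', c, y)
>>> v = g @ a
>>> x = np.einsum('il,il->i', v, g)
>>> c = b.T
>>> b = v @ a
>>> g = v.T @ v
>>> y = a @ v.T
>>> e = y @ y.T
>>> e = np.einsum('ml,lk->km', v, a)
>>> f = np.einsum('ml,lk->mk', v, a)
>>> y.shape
(29, 13)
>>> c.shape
(29,)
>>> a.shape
(29, 29)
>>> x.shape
(13,)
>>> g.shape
(29, 29)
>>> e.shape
(29, 13)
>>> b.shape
(13, 29)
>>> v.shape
(13, 29)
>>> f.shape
(13, 29)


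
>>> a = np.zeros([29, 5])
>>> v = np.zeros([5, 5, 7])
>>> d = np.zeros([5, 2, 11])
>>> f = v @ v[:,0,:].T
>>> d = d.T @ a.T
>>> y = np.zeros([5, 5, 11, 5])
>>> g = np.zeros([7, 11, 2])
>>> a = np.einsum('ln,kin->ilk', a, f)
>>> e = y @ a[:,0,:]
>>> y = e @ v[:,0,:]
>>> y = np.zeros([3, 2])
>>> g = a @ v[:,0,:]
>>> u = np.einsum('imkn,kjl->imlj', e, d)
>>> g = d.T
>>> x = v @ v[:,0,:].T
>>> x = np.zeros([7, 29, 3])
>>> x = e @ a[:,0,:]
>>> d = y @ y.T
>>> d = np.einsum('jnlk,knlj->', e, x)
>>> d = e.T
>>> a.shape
(5, 29, 5)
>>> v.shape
(5, 5, 7)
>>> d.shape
(5, 11, 5, 5)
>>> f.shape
(5, 5, 5)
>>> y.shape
(3, 2)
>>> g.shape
(29, 2, 11)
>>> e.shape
(5, 5, 11, 5)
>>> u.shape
(5, 5, 29, 2)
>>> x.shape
(5, 5, 11, 5)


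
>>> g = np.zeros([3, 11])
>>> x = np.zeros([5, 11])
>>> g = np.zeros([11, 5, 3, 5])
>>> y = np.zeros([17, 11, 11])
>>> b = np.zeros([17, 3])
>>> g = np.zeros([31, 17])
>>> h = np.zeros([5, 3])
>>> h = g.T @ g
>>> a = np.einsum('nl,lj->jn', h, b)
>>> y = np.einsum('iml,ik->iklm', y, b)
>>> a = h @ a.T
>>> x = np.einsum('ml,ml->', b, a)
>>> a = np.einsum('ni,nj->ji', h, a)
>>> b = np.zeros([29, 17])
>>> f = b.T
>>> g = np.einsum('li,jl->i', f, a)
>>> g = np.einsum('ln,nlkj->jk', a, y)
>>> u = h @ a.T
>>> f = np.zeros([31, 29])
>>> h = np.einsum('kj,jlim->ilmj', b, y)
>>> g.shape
(11, 11)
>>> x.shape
()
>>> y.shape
(17, 3, 11, 11)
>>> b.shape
(29, 17)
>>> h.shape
(11, 3, 11, 17)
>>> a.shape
(3, 17)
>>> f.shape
(31, 29)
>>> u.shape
(17, 3)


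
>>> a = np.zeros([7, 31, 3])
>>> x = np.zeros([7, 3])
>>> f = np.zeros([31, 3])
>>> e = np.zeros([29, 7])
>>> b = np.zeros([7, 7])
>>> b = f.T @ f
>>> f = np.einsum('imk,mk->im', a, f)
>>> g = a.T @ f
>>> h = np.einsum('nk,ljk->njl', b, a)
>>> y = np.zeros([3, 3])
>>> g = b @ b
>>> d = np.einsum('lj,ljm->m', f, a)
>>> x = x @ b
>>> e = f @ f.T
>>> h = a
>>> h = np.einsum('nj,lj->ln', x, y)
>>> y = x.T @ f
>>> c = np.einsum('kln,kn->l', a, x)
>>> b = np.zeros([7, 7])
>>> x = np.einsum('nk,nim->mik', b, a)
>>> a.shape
(7, 31, 3)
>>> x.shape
(3, 31, 7)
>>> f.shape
(7, 31)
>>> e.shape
(7, 7)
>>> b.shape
(7, 7)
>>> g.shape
(3, 3)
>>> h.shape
(3, 7)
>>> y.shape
(3, 31)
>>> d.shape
(3,)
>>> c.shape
(31,)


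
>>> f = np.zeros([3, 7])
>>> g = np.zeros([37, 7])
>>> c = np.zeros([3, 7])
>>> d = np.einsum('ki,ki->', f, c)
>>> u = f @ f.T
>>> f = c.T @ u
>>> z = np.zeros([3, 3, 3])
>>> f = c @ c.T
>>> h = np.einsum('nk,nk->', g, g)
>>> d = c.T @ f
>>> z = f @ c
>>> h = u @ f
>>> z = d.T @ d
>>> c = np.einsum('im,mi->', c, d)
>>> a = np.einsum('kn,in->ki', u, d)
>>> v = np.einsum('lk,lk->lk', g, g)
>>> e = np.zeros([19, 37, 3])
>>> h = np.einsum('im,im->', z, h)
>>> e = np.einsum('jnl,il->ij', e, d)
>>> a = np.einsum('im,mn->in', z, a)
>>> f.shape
(3, 3)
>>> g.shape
(37, 7)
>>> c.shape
()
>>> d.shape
(7, 3)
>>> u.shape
(3, 3)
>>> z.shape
(3, 3)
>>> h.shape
()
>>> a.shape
(3, 7)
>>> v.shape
(37, 7)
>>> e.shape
(7, 19)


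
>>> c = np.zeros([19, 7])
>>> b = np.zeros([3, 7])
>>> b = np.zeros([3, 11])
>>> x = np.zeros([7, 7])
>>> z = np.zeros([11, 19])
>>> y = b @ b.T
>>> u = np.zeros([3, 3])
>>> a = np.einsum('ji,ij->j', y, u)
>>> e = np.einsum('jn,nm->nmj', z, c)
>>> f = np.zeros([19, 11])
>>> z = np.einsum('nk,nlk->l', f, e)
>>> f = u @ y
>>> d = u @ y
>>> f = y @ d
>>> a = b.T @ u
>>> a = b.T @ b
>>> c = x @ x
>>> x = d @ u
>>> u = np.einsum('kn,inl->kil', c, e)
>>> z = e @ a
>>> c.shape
(7, 7)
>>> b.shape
(3, 11)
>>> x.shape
(3, 3)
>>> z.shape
(19, 7, 11)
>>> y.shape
(3, 3)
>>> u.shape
(7, 19, 11)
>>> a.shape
(11, 11)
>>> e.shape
(19, 7, 11)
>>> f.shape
(3, 3)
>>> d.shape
(3, 3)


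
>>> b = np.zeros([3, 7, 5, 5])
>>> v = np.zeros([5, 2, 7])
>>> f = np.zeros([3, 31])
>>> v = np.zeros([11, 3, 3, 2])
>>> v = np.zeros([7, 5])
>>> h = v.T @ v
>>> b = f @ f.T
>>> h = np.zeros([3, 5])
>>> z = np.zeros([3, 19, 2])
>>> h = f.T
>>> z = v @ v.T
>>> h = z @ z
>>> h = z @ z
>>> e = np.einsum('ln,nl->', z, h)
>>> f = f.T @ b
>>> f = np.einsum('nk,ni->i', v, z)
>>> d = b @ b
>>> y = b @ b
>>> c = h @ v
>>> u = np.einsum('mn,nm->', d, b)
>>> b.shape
(3, 3)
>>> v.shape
(7, 5)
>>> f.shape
(7,)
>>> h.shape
(7, 7)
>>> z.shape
(7, 7)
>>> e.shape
()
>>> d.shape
(3, 3)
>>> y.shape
(3, 3)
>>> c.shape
(7, 5)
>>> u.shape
()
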